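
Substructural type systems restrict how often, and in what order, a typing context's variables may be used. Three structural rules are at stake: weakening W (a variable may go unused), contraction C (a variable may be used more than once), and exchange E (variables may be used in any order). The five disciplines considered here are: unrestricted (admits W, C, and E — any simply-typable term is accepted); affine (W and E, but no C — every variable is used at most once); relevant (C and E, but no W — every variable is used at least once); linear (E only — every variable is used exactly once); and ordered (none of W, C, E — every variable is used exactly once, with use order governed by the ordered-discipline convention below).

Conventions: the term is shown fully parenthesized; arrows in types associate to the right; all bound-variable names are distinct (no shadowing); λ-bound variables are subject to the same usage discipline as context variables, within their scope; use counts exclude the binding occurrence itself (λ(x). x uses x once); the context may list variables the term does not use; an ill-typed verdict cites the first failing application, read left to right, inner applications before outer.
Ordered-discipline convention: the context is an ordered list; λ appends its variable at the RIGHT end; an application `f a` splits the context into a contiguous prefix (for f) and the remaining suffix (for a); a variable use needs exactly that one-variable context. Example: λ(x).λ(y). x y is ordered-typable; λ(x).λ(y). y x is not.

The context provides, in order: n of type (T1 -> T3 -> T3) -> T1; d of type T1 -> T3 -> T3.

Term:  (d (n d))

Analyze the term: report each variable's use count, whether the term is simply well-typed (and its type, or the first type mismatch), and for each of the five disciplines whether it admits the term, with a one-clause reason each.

variable uses: n=1; d=2
uses in reading order: d, n, d
typing: well-typed — term : T3 -> T3
ordered: ✗, d ×2 used more than once (contraction)
linear: ✗, d ×2 used more than once (contraction)
affine: ✗, d ×2 used more than once (contraction)
relevant: ✓, at least one use each (n, d)
unrestricted: ✓, type-checks (T3 -> T3) and nothing is barred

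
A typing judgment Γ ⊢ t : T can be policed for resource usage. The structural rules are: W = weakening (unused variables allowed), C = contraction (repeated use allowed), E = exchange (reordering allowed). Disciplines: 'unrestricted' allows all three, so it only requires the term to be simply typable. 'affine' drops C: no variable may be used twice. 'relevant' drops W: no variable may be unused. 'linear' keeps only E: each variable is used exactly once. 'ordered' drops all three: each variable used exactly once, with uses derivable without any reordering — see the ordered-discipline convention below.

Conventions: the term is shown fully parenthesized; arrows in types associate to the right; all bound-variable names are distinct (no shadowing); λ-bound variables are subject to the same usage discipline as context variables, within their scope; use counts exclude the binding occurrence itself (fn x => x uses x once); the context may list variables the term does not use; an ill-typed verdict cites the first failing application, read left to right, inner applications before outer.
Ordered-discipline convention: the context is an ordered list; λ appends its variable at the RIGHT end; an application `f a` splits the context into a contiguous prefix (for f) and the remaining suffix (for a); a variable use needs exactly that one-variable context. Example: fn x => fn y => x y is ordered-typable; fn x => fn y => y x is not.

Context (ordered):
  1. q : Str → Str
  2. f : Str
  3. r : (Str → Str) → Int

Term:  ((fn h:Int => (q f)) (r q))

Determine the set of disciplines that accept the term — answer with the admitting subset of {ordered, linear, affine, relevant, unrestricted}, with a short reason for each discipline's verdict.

admitted in: unrestricted
usage: q ×2, f ×1, r ×1, h [bound] ×0
left-to-right use order: q, f, r, q
typing: the term checks, with type Str
ordered ✗ (uses contraction: q ×2; needs weakening: h unused)
linear ✗ (uses contraction: q ×2; needs weakening: h unused)
affine ✗ (uses contraction: q ×2)
relevant ✗ (needs weakening: h unused)
unrestricted ✓ (well-typed at Str; no restrictions here)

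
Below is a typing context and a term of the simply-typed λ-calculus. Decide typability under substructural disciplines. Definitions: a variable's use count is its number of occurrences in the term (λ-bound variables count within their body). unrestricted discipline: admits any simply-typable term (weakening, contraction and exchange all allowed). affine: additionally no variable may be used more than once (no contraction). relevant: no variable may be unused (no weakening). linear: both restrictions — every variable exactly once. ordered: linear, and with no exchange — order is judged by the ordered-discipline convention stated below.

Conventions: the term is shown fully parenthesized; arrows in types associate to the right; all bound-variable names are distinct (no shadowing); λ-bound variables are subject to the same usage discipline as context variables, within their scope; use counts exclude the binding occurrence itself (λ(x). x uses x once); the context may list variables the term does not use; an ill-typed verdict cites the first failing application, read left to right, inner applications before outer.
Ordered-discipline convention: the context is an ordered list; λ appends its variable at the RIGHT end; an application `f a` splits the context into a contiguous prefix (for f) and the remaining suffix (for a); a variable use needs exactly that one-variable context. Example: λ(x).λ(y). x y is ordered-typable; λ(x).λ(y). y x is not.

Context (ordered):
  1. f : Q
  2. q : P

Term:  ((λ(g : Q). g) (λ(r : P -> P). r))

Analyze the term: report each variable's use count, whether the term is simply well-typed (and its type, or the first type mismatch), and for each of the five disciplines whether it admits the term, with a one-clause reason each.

usage: f=0, q=0, g (λ-bound)=1, r (λ-bound)=1
order of uses: g, r
typing: ill-typed: an application expects Q but receives (P -> P) -> P -> P
ordered: ✗ — fails simple typing
linear: ✗ — a type mismatch blocks all five
affine: ✗ — the type mismatch rejects it
relevant: ✗ — not simply typable
unrestricted: ✗ — fails simple typing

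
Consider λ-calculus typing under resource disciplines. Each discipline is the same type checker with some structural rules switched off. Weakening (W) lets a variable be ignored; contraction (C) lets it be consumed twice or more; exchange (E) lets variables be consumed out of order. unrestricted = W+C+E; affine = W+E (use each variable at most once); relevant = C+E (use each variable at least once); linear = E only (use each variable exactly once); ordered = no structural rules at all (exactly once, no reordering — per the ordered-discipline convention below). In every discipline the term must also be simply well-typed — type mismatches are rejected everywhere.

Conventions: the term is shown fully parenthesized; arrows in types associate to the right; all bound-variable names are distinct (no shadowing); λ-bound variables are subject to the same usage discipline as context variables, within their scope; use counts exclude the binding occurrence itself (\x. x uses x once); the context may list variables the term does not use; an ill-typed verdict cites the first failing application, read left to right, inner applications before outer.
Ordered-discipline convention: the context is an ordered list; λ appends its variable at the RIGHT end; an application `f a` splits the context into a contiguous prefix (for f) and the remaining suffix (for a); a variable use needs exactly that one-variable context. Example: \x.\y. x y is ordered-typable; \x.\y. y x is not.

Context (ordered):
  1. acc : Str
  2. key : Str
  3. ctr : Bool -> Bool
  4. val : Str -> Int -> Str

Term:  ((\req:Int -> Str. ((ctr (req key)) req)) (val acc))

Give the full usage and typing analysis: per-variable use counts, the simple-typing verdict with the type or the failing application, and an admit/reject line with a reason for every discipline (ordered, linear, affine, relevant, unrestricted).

use counts: acc ×1, key ×1, ctr ×1, val ×1, req [bound] ×2
use order (left to right): ctr, req, key, req, val, acc
typing: ill-typed: argument of type Str where Int is required
ordered: ✗, a type mismatch blocks all five
linear: ✗, the type mismatch rejects it
affine: ✗, not simply typable
relevant: ✗, fails simple typing
unrestricted: ✗, a type mismatch blocks all five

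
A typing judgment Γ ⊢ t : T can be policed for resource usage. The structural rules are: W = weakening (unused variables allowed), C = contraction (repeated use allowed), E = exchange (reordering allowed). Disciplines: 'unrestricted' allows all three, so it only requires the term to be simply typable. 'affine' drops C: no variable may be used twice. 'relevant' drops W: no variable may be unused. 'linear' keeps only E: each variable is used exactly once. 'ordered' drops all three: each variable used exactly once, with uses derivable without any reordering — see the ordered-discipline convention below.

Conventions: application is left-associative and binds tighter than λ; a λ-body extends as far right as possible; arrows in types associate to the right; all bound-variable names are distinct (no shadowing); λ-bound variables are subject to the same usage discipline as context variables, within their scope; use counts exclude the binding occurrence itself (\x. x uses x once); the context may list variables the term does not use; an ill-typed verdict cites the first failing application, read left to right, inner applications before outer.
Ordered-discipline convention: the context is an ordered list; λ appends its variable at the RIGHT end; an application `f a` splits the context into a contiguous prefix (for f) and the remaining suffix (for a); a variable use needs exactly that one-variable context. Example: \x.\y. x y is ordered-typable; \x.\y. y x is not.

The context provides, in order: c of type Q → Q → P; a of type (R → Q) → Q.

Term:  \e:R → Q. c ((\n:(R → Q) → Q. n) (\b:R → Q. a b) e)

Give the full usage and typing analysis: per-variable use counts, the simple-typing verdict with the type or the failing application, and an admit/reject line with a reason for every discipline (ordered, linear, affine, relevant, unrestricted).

counts: c: 1×, a: 1×, e [bound]: 1×, n [bound]: 1×, b [bound]: 1×
left-to-right use order: c, n, a, b, e
typing: well-typed at (R → Q) → Q → P
ordered: ✓, c, a, e, n, b: once each, no exchange needed
linear: ✓, single use per variable (c, a, e, n, b)
affine: ✓, no duplicate uses among c, a, e, n, b
relevant: ✓, every one of c, a, e, n, b appears
unrestricted: ✓, simply typable at (R → Q) → Q → P; W, C, E all held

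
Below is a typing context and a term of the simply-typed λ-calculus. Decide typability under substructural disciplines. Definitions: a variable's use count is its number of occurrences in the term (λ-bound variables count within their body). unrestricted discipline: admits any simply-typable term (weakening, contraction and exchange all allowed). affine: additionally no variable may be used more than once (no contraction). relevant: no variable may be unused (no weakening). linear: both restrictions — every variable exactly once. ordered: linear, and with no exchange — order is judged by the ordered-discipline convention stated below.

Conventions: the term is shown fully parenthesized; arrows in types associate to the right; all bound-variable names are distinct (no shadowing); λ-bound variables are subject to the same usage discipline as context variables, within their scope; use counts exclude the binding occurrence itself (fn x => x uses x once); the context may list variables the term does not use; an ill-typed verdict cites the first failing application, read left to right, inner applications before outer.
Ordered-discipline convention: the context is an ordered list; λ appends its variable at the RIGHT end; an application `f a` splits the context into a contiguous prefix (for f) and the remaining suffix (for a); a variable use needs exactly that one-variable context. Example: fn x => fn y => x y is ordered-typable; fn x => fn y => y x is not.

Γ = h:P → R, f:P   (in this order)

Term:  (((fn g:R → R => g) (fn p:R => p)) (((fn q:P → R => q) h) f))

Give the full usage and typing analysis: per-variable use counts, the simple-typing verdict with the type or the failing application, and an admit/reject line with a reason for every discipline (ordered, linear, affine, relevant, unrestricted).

counts: h ×1; f ×1; g [bound] ×1; p [bound] ×1; q [bound] ×1
left-to-right use order: g, p, q, h, f
typing: well-typed at R
ordered ✓ (single-use (h, f, g, p, q), ordered derivation ok)
linear ✓ (h, f, g, p, q: one use apiece)
affine ✓ (none of h, f, g, p, q used more than once)
relevant ✓ (at least one use each (h, f, g, p, q))
unrestricted ✓ (type-checks (R) and nothing is barred)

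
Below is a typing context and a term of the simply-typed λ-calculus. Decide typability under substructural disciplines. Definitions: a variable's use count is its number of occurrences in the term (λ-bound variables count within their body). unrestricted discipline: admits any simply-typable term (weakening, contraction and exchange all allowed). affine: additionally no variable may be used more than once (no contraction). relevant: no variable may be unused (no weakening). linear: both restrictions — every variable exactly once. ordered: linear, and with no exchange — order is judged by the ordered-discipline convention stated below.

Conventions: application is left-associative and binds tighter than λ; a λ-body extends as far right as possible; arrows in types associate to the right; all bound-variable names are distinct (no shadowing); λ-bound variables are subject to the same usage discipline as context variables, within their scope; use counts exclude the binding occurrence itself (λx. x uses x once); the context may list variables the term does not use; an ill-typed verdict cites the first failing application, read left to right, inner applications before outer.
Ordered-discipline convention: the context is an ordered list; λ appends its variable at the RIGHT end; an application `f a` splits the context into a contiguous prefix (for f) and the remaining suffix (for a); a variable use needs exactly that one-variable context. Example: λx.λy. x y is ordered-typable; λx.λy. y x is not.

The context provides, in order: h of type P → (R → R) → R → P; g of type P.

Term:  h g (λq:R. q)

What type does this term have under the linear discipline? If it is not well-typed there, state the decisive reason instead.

term : R → P
variable uses: h=1, g=1, q (bound)=1
left-to-right use order: h, g, q
typing: well-typed — term : R → P
all disciplines: ordered ✓; linear ✓; affine ✓; relevant ✓; unrestricted ✓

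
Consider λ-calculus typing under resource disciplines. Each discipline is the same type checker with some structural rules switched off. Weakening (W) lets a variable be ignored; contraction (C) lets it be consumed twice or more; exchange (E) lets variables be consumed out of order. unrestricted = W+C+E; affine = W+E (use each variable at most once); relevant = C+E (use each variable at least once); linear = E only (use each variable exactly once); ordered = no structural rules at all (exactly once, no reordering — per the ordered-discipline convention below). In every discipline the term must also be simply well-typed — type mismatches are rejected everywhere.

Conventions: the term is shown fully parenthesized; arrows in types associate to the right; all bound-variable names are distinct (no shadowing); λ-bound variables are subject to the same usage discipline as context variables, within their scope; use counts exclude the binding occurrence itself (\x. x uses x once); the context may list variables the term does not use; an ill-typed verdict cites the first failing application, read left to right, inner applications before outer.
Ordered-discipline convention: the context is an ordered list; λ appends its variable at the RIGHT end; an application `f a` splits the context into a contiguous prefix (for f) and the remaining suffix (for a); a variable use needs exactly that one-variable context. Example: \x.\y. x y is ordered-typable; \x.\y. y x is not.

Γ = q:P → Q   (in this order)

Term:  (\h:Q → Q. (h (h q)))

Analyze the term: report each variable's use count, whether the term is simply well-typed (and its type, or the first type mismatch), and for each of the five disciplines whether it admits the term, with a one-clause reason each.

usage: q=1, h (λ-bound)=2
order of uses: h, h, q
typing: ill-typed: an application expects Q but receives P → Q
ordered ✗ (the type mismatch rejects it)
linear ✗ (not simply typable)
affine ✗ (fails simple typing)
relevant ✗ (a type mismatch blocks all five)
unrestricted ✗ (the type mismatch rejects it)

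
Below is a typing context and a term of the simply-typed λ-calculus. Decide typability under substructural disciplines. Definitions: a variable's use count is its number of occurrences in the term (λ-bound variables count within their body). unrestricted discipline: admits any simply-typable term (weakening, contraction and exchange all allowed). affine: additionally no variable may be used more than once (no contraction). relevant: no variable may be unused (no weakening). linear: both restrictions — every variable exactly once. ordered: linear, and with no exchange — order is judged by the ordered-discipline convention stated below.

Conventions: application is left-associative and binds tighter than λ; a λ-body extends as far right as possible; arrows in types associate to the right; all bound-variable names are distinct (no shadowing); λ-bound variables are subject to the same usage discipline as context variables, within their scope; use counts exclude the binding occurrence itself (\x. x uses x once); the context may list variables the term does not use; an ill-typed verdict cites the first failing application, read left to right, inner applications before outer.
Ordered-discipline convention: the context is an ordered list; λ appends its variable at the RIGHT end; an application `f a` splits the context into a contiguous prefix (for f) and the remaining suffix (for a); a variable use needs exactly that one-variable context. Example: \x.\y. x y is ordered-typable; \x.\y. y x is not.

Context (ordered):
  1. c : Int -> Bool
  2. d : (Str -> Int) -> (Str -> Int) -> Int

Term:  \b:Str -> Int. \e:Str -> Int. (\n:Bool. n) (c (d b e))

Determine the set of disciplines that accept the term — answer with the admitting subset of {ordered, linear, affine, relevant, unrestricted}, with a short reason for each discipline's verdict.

accepted by: ordered, linear, affine, relevant, unrestricted
variable uses: c: 1×; d: 1×; b (bound): 1×; e (bound): 1×; n (bound): 1×
order of uses: n, c, d, b, e
typing: ✓ — (Str -> Int) -> (Str -> Int) -> Bool
ordered: ✓ — c, d, b, e, n once each; derivable with no W/C/E
linear: ✓ — exactly-once usage across c, d, b, e, n
affine: ✓ — at most one use each (c, d, b, e, n)
relevant: ✓ — none of c, d, b, e, n goes unused
unrestricted: ✓ — well-typed at (Str -> Int) -> (Str -> Int) -> Bool; no restrictions here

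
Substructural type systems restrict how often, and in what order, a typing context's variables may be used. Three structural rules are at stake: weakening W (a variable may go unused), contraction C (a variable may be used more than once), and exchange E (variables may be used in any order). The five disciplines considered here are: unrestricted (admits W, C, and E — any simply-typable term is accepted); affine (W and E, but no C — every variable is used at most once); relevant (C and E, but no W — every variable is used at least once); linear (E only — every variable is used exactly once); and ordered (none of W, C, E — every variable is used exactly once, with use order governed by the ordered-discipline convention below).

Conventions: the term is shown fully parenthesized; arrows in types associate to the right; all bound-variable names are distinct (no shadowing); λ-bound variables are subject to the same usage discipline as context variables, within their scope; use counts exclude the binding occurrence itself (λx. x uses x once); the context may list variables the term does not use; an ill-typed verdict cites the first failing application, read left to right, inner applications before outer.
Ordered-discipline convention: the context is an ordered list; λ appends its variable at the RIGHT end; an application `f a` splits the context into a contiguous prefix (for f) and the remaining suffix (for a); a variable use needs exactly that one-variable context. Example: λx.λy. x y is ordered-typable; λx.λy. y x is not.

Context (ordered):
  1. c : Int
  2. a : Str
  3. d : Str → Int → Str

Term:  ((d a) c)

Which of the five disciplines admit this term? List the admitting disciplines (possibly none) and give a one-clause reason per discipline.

admitted in: linear, affine, relevant, unrestricted
usage: c ×1; a ×1; d ×1
use order (left to right): d, a, c
typing: well-typed at Str
ordered: ✗ — needs exchange: uses follow d, a, c
linear: ✓ — single use per variable (c, a, d)
affine: ✓ — none of c, a, d used more than once
relevant: ✓ — c, a, d: all used, weakening unneeded
unrestricted: ✓ — simply typable at Str; W, C, E all held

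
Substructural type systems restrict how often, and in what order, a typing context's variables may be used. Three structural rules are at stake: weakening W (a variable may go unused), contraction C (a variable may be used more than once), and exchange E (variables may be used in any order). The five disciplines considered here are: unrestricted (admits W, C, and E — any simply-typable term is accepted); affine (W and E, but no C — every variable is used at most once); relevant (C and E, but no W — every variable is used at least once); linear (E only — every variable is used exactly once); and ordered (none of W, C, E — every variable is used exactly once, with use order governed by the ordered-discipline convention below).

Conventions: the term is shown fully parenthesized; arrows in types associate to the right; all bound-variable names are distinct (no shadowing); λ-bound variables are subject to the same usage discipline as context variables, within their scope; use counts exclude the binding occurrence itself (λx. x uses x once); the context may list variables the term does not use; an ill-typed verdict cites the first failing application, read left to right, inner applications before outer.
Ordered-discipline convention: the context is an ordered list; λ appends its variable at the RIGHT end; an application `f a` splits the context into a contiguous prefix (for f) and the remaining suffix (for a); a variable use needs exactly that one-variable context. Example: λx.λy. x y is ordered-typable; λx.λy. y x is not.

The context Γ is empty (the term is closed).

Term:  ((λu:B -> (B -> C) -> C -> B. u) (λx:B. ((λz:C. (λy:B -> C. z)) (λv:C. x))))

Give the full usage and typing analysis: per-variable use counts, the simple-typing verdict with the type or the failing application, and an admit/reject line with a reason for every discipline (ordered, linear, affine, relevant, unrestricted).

variable uses: u (λ-bound)=1; x (λ-bound)=1; z (λ-bound)=1; y (λ-bound)=0; v (λ-bound)=0
use order (left to right): u, z, x
typing: ill-typed: an argument C -> B mismatches the expected C
ordered: ✗, fails simple typing
linear: ✗, a type mismatch blocks all five
affine: ✗, the type mismatch rejects it
relevant: ✗, not simply typable
unrestricted: ✗, fails simple typing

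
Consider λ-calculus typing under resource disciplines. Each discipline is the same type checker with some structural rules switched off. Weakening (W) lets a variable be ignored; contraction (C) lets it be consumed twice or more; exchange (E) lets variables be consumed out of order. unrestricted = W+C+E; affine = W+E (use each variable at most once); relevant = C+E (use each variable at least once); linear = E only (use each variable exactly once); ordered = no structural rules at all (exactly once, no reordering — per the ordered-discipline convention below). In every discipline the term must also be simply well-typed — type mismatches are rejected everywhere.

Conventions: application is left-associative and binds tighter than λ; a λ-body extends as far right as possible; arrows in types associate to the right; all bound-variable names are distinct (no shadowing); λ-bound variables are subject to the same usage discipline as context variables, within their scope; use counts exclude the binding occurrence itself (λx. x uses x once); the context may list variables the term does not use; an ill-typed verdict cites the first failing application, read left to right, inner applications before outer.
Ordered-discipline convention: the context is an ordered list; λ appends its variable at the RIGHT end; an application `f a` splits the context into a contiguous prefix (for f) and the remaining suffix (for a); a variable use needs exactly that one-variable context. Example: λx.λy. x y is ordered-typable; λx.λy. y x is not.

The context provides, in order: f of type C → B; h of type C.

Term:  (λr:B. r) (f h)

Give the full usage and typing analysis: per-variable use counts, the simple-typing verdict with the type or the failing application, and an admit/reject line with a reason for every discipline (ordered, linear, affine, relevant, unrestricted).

variable uses: f: 1×; h: 1×; r [bound]: 1×
order of uses: r, f, h
typing: well-typed at B
ordered: ✓ — single-use (f, h, r), ordered derivation ok
linear: ✓ — exactly-once usage across f, h, r
affine: ✓ — no duplicate uses among f, h, r
relevant: ✓ — none of f, h, r goes unused
unrestricted: ✓ — well-typed at B; no restrictions here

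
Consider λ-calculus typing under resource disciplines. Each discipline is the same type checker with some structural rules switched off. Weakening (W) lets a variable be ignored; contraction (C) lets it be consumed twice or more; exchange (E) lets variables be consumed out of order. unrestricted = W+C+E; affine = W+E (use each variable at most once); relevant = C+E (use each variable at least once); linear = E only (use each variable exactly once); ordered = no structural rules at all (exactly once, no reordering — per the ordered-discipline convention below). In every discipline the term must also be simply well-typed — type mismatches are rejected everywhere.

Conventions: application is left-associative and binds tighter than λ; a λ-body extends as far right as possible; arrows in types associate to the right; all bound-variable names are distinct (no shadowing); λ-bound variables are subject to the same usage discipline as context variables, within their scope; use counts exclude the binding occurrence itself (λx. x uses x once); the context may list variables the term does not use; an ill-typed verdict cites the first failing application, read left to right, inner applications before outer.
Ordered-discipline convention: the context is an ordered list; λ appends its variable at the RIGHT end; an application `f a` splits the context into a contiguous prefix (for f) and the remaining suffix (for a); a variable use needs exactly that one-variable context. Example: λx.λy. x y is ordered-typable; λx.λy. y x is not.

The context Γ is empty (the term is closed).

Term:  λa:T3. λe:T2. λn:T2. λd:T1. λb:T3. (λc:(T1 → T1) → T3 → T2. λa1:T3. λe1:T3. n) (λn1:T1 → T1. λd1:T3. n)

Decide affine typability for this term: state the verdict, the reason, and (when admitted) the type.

no — uses contraction: n ×2
usage: a [bound] ×0, e [bound] ×0, n [bound] ×2, d [bound] ×0, b [bound] ×0, c [bound] ×0, a1 [bound] ×0, e1 [bound] ×0, n1 [bound] ×0, d1 [bound] ×0
left-to-right use order: n, n
typing: the term checks, with type T3 → T2 → T2 → T1 → T3 → T3 → T3 → T2
all disciplines: ordered ✗ · linear ✗ · affine ✗ · relevant ✗ · unrestricted ✓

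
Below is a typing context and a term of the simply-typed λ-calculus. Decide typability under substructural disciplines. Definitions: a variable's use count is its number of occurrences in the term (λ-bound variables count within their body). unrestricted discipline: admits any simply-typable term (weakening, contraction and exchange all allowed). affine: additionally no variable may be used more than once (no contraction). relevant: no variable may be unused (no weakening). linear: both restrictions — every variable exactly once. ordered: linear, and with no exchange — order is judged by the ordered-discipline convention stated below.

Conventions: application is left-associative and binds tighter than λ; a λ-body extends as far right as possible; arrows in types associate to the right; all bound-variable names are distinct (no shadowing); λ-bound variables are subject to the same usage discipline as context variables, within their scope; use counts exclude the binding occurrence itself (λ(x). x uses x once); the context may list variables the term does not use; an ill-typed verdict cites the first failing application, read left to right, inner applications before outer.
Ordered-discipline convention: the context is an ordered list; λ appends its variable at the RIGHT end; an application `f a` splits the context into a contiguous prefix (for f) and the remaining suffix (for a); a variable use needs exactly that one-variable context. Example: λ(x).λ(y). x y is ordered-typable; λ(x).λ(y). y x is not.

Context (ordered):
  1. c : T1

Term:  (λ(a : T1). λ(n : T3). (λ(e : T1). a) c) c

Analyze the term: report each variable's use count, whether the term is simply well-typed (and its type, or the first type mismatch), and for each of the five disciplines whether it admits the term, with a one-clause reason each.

counts: c: 2×; a [bound]: 1×; n [bound]: 0×; e [bound]: 0×
left-to-right use order: a, c, c
typing: well-typed — term : T3 → T1
ordered ✗ (repeated use of c ×2; n, e never used (weakening))
linear ✗ (repeated use of c ×2; n, e never used (weakening))
affine ✗ (repeated use of c ×2)
relevant ✗ (n, e never used (weakening))
unrestricted ✓ (type-checks (T3 → T1) and nothing is barred)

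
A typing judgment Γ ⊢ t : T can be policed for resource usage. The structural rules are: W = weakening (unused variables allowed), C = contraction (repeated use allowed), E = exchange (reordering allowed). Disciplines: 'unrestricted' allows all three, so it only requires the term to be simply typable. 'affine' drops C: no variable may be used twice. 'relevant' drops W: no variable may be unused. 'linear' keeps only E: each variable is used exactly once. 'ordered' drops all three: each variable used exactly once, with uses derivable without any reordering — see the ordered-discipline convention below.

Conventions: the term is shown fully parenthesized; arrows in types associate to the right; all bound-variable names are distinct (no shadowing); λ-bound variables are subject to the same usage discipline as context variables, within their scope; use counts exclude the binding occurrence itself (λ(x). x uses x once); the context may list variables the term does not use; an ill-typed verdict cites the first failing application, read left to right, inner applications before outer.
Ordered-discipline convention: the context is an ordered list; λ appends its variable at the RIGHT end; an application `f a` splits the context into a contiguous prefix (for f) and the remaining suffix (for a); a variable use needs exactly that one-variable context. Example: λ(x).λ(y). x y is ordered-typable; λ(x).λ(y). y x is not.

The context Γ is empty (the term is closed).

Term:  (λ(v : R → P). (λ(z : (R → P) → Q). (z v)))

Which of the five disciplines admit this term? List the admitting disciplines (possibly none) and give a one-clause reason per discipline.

admitted in: linear, affine, relevant, unrestricted
counts: v (λ-bound)=1; z (λ-bound)=1
left-to-right use order: z, v
typing: ✓ — (R → P) → ((R → P) → Q) → Q
ordered: ✗ — no ordered split (uses run z, v)
linear: ✓ — exactly-once usage across v, z
affine: ✓ — none of v, z used more than once
relevant: ✓ — every one of v, z appears
unrestricted: ✓ — simply typable at (R → P) → ((R → P) → Q) → Q; W, C, E all held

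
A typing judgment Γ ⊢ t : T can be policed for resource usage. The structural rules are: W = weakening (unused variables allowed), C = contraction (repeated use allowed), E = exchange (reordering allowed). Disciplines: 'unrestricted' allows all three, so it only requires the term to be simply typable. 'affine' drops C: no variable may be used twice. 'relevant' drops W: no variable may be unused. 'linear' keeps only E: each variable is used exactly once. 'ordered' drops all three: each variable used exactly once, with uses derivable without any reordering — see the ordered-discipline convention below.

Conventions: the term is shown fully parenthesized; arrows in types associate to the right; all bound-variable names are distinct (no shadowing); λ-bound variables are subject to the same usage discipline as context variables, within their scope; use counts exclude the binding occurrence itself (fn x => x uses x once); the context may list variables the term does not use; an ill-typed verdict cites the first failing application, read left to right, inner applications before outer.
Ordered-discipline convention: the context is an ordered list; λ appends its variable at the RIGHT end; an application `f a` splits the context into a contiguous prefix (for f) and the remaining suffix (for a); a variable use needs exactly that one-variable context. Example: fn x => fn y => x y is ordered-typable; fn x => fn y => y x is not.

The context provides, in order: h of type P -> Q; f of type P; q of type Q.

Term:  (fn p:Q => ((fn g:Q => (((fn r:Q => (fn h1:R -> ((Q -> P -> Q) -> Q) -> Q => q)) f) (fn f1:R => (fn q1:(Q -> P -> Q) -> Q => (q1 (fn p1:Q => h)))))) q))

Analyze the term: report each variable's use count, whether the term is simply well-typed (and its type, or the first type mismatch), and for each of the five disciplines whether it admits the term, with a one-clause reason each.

variable uses: h=1; f=1; q=2; p (bound)=0; g (bound)=0; r (bound)=0; h1 (bound)=0; f1 (bound)=0; q1 (bound)=1; p1 (bound)=0
order of uses: q, f, q1, h, q
typing: ill-typed: argument of type P where Q is required
ordered: ✗ — a type mismatch blocks all five
linear: ✗ — the type mismatch rejects it
affine: ✗ — not simply typable
relevant: ✗ — fails simple typing
unrestricted: ✗ — a type mismatch blocks all five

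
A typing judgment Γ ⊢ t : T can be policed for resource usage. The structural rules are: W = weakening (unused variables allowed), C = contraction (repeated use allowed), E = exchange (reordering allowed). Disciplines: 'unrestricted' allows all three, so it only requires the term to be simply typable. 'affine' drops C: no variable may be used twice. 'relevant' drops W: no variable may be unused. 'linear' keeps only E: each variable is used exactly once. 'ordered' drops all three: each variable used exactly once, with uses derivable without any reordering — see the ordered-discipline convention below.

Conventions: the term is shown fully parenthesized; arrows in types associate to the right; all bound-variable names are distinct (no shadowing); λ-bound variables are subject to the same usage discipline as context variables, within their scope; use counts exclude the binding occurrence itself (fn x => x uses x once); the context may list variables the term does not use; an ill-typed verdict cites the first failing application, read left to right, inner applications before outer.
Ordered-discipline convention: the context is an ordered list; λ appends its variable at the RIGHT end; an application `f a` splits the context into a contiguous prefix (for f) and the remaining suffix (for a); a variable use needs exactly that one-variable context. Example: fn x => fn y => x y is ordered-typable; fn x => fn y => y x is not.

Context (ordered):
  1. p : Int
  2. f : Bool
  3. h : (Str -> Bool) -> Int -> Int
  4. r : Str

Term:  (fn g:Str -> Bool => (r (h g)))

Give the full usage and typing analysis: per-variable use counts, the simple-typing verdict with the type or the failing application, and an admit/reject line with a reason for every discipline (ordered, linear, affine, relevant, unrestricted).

counts: p: 0×; f: 0×; h: 1×; r: 1×; g (bound): 1×
use order (left to right): r, h, g
typing: ill-typed: non-arrow in function slot: Str
ordered ✗ (a type mismatch blocks all five)
linear ✗ (the type mismatch rejects it)
affine ✗ (not simply typable)
relevant ✗ (fails simple typing)
unrestricted ✗ (a type mismatch blocks all five)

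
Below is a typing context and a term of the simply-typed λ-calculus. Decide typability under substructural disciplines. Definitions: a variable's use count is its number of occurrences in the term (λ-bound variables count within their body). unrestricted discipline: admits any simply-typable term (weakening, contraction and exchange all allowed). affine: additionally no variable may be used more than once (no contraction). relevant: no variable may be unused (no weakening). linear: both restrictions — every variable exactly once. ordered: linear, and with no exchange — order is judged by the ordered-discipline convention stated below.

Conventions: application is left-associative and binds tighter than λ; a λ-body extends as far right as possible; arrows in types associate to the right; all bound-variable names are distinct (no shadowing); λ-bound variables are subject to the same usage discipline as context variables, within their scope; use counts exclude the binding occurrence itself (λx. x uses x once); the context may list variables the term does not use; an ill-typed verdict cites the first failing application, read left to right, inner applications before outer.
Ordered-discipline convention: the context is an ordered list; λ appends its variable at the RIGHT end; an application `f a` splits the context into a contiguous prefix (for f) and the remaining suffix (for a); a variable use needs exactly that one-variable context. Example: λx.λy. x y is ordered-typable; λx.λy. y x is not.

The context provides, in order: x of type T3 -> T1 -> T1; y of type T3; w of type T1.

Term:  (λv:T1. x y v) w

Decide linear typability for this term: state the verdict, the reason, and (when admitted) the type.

yes — exactly-once usage across x, y, w, v; term : T1
usage: x: 1×, y: 1×, w: 1×, v (bound): 1×
order of uses: x, y, v, w
typing: well-typed at T1
across the five disciplines: ordered ✓ | linear ✓ | affine ✓ | relevant ✓ | unrestricted ✓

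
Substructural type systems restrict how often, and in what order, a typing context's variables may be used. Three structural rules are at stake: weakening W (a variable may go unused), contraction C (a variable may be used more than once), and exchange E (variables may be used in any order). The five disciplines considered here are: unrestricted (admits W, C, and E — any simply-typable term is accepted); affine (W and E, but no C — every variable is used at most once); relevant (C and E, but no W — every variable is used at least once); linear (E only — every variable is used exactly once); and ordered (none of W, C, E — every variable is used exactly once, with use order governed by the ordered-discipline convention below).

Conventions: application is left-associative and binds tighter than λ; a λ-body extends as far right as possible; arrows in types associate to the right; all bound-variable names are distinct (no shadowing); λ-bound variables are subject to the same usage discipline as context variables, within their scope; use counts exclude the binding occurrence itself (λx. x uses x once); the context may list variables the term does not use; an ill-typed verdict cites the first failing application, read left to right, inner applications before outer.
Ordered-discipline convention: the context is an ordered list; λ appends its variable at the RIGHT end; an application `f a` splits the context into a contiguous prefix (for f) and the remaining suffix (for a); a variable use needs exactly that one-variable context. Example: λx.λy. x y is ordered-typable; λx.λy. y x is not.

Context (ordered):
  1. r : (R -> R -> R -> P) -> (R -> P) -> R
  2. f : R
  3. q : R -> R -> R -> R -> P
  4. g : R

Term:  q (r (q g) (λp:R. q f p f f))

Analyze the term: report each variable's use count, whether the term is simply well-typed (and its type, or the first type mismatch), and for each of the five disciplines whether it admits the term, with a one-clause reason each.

variable uses: r: 1×; f: 3×; q: 3×; g: 1×; p (bound): 1×
left-to-right use order: q, r, q, g, q, f, p, f, f
typing: well-typed — term : R -> R -> R -> P
ordered: ✗ — needs contraction — f ×3, q ×3
linear: ✗ — needs contraction — f ×3, q ×3
affine: ✗ — needs contraction — f ×3, q ×3
relevant: ✓ — every one of r, f, q, g, p appears
unrestricted: ✓ — typability at R -> R -> R -> P is all that's needed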